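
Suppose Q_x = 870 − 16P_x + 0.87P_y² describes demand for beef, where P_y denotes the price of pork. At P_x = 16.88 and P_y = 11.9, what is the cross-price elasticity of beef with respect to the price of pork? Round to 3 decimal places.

0.341

At P_x = 16.88 and P_y = 11.9: Q_x = 723.121.
∂Q_x/∂P_y = 1.74P_y = 1.74(11.9) = 20.7060.
ε = (∂Q_x/∂P_y)(P_y/Q_x) = 20.7060 × (11.9/723.121) ≈ 0.341.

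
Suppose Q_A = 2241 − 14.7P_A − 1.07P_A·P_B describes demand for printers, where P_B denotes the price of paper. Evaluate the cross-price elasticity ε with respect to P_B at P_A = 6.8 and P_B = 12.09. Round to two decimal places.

At P_A = 6.8 and P_B = 12.09: Q_A = 2053.073.
∂Q_A/∂P_B = -1.07P_A = -1.07(6.8) = -7.2760.
ε = (∂Q_A/∂P_B)(P_B/Q_A) = -7.2760 × (12.09/2053.073) ≈ -0.04.

-0.04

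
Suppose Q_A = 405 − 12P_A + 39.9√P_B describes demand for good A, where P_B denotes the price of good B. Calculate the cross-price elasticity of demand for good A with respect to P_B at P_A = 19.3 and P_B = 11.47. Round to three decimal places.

0.219

At P_A = 19.3 and P_B = 11.47: Q_A = 308.531.
∂Q_A/∂P_B = 39.9/(2√P_B) = 39.9/(2√11.47) = 5.8906.
ε = (∂Q_A/∂P_B)(P_B/Q_A) = 5.8906 × (11.47/308.531) ≈ 0.219.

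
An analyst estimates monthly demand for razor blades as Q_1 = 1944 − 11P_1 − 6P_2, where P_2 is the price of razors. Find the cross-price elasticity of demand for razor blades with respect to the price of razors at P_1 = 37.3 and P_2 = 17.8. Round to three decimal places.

-0.075

At P_1 = 37.3 and P_2 = 17.8: Q_1 = 1426.9.
∂Q_1/∂P_2 = -6.
ε = (∂Q_1/∂P_2)(P_2/Q_1) = -6 × (17.8/1426.9) ≈ -0.075.
Since ε < 0, razor blades and razors are complements.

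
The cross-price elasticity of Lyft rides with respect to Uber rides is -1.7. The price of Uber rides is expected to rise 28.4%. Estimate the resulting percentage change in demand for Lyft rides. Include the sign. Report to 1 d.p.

%ΔQ ≈ ε × %ΔP of Uber rides = -1.7 × (28.4%) = -48.3%.
Demand for Lyft rides falls by about 48.3%.

-48.3%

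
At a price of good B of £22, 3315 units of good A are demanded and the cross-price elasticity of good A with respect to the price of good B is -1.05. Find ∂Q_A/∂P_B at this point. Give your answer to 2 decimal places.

ε = (∂Q_A/∂P_B)·(P_B/Q_A) ⇒ ∂Q_A/∂P_B = ε·Q_A/P_B = -1.05 × 3315/22 ≈ -158.22.

-158.22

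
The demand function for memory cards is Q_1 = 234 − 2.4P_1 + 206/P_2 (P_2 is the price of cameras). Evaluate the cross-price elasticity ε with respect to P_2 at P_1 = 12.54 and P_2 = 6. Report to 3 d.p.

-0.144

At P_1 = 12.54 and P_2 = 6: Q_1 = 238.237.
∂Q_1/∂P_2 = −206/P_2² = -5.7222.
ε = (∂Q_1/∂P_2)(P_2/Q_1) = -5.7222 × (6/238.237) ≈ -0.144.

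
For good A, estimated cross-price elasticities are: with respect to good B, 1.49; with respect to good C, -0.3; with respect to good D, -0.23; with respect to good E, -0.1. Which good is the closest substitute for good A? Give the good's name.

good B

Substitutes have ε > 0. Among the positive values, 1.49 (good B) is largest.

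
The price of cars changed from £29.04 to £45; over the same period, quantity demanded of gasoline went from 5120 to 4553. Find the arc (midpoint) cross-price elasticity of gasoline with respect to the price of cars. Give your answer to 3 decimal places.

ΔQ_A = 4553 − 5120 = -567; ΔP_B = 45 − 29.04 = 15.96.
Midpoints: Q̄_A = 4836.5, P̄_B = 37.02.
ε = (ΔQ_A/Q̄_A)/(ΔP_B/P̄_B) = (-567/4836.5)/(15.96/37.02) ≈ -0.272.

-0.272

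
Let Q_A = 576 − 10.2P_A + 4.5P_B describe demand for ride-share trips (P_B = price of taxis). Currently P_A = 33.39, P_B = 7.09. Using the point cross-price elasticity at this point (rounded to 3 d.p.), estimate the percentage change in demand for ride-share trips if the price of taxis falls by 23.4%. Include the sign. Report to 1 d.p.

At P_A = 33.39, P_B = 7.09: Q_A = 267.327.
∂Q_A/∂P_B = 4.5.
ε = (∂Q_A/∂P_B)(P_B/Q_A) = 4.5000 × 7.09/267.327 ≈ 0.119.
%ΔQ_A ≈ ε × %ΔP_B = 0.119 × (-23.4%) = -2.8%.

-2.8%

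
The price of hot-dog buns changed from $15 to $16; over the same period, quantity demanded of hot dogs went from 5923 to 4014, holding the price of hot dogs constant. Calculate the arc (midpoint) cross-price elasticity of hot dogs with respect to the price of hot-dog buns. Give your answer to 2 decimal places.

-5.96

ΔQ_A = 4014 − 5923 = -1909; ΔP_B = 16 − 15 = 1.
Midpoints: Q̄_A = 4968.5, P̄_B = 15.50.
ε = (ΔQ_A/Q̄_A)/(ΔP_B/P̄_B) = (-1909/4968.5)/(1/15.50) ≈ -5.96.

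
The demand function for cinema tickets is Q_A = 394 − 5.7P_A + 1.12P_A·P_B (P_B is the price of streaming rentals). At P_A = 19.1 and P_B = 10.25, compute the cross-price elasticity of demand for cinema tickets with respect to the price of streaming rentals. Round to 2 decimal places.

At P_A = 19.1 and P_B = 10.25: Q_A = 504.398.
∂Q_A/∂P_B = 1.12P_A = 1.12(19.1) = 21.3920.
ε = (∂Q_A/∂P_B)(P_B/Q_A) = 21.3920 × (10.25/504.398) ≈ 0.43.
ε > 0: substitutes.

0.43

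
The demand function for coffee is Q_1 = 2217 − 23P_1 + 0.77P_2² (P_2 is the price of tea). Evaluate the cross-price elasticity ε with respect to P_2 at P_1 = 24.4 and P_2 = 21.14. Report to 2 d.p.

0.34

At P_1 = 24.4 and P_2 = 21.14: Q_1 = 1999.913.
∂Q_1/∂P_2 = 1.54P_2 = 1.54(21.14) = 32.5556.
ε = (∂Q_1/∂P_2)(P_2/Q_1) = 32.5556 × (21.14/1999.913) ≈ 0.34.
ε > 0: substitutes.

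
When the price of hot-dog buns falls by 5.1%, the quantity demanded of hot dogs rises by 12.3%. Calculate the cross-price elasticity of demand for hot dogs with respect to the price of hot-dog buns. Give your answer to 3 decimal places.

-2.412

ε = (%ΔQ of hot dogs) / (%ΔP of hot-dog buns) = (12.3%) / (-5.1%) ≈ -2.412.
Negative cross-price elasticity: complements.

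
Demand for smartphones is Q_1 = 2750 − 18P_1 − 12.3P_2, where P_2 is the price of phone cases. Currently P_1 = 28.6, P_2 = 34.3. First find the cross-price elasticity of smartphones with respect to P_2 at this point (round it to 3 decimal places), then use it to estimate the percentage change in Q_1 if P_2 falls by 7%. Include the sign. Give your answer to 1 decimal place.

1.6%

At P_1 = 28.6, P_2 = 34.3: Q_1 = 1813.31.
∂Q_1/∂P_2 = -12.3.
ε = (∂Q_1/∂P_2)(P_2/Q_1) = -12.3000 × 34.3/1813.31 ≈ -0.233.
%ΔQ_1 ≈ ε × %ΔP_2 = -0.233 × (-7%) = 1.6%.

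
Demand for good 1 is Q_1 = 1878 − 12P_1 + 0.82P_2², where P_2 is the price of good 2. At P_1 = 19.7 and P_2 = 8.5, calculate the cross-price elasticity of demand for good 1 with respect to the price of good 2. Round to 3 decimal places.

At P_1 = 19.7 and P_2 = 8.5: Q_1 = 1700.845.
∂Q_1/∂P_2 = 1.64P_2 = 1.64(8.5) = 13.9400.
ε = (∂Q_1/∂P_2)(P_2/Q_1) = 13.9400 × (8.5/1700.845) ≈ 0.070.
ε > 0: substitutes.

0.070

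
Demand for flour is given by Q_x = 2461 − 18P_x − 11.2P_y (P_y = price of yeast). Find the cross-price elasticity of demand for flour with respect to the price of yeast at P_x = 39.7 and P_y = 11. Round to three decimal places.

At P_x = 39.7 and P_y = 11: Q_x = 1623.2.
∂Q_x/∂P_y = -11.2.
ε = (∂Q_x/∂P_y)(P_y/Q_x) = -11.2 × (11/1623.2) ≈ -0.076.
Since ε < 0, flour and yeast are complements.

-0.076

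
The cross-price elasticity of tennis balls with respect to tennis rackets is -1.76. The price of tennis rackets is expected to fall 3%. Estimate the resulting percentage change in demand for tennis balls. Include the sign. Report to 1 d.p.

%ΔQ ≈ ε × %ΔP of tennis rackets = -1.76 × (-3%) = 5.3%.

5.3%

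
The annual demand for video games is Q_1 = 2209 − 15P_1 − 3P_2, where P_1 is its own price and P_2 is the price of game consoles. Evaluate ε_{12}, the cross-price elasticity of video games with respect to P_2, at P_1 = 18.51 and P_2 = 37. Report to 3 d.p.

At P_1 = 18.51 and P_2 = 37: Q_1 = 1820.35.
∂Q_1/∂P_2 = -3.
ε = (∂Q_1/∂P_2)(P_2/Q_1) = -3 × (37/1820.35) ≈ -0.061.

-0.061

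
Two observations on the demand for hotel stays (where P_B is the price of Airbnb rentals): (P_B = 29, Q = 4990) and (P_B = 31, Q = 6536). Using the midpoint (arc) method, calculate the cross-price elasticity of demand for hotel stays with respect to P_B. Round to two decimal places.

ΔQ_A = 6536 − 4990 = 1546; ΔP_B = 31 − 29 = 2.
Midpoints: Q̄_A = 5763.0, P̄_B = 30.00.
ε = (ΔQ_A/Q̄_A)/(ΔP_B/P̄_B) = (1546/5763.0)/(2/30.00) ≈ 4.02.
ε > 0: hotel stays and Airbnb rentals are substitutes.

4.02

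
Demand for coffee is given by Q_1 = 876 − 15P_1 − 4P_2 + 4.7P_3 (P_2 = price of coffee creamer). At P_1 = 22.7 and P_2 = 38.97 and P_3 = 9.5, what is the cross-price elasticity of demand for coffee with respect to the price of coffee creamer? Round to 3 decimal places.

-0.367

At P_1 = 22.7 and P_2 = 38.97 and P_3 = 9.5: Q_1 = 424.27.
∂Q_1/∂P_2 = -4.
ε = (∂Q_1/∂P_2)(P_2/Q_1) = -4 × (38.97/424.27) ≈ -0.367.
Since ε < 0, coffee and coffee creamer are complements.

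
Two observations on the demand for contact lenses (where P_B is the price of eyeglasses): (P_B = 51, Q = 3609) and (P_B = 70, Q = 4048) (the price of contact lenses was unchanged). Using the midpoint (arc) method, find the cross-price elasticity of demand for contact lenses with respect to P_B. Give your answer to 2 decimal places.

ΔQ_A = 4048 − 3609 = 439; ΔP_B = 70 − 51 = 19.
Midpoints: Q̄_A = 3828.5, P̄_B = 60.50.
ε = (ΔQ_A/Q̄_A)/(ΔP_B/P̄_B) = (439/3828.5)/(19/60.50) ≈ 0.37.

0.37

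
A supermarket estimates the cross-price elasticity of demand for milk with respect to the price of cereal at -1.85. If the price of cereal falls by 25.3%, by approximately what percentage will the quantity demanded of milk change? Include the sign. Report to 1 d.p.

46.8%

%ΔQ ≈ ε × %ΔP of cereal = -1.85 × (-25.3%) = 46.8%.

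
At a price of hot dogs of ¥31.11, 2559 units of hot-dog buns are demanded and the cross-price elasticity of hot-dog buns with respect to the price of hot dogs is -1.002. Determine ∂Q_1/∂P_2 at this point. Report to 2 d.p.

ε = (∂Q_1/∂P_2)·(P_2/Q_1) ⇒ ∂Q_1/∂P_2 = ε·Q_1/P_2 = -1.002 × 2559/31.11 ≈ -82.42.

-82.42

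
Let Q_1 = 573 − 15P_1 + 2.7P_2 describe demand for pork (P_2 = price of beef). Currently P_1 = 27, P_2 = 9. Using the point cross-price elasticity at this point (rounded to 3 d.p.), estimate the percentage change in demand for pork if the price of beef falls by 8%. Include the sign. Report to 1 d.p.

-1.0%

At P_1 = 27, P_2 = 9: Q_1 = 192.3.
∂Q_1/∂P_2 = 2.7.
ε = (∂Q_1/∂P_2)(P_2/Q_1) = 2.7000 × 9/192.3 ≈ 0.126.
%ΔQ_1 ≈ ε × %ΔP_2 = 0.126 × (-8%) = -1.0%.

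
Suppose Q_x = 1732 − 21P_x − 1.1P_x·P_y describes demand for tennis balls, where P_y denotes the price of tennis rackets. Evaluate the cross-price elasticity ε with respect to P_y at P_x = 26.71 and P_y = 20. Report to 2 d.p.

At P_x = 26.71 and P_y = 20: Q_x = 583.47.
∂Q_x/∂P_y = -1.1P_x = -1.1(26.71) = -29.3810.
ε = (∂Q_x/∂P_y)(P_y/Q_x) = -29.3810 × (20/583.47) ≈ -1.01.

-1.01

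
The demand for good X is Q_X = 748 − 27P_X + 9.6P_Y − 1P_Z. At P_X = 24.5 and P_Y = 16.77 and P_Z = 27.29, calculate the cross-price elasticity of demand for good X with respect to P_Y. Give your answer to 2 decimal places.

At P_X = 24.5 and P_Y = 16.77 and P_Z = 27.29: Q_X = 220.202.
∂Q_X/∂P_Y = 9.6.
ε = (∂Q_X/∂P_Y)(P_Y/Q_X) = 9.6 × (16.77/220.202) ≈ 0.73.

0.73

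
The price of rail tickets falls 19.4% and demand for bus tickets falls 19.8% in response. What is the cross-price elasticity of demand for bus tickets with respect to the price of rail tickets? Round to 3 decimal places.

1.021

ε = (%ΔQ of bus tickets) / (%ΔP of rail tickets) = (-19.8%) / (-19.4%) ≈ 1.021.
Positive cross-price elasticity: substitutes.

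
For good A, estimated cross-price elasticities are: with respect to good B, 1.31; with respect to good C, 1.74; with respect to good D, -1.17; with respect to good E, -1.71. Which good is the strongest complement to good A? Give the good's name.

good E

Complements have ε < 0. The most negative value is -1.71 (good E).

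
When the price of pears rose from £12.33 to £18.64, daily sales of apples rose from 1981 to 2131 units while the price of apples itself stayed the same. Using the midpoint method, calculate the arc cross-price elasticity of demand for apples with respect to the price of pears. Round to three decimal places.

ΔQ_A = 2131 − 1981 = 150; ΔP_B = 18.64 − 12.33 = 6.31.
Midpoints: Q̄_A = 2056.0, P̄_B = 15.48.
ε = (ΔQ_A/Q̄_A)/(ΔP_B/P̄_B) = (150/2056.0)/(6.31/15.48) ≈ 0.179.

0.179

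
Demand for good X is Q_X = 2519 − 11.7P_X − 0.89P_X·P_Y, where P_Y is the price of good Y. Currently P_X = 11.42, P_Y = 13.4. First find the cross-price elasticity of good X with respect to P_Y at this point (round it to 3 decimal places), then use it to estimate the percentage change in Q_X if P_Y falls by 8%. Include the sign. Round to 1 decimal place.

At P_X = 11.42, P_Y = 13.4: Q_X = 2249.191.
∂Q_X/∂P_Y = -0.89P_X = -10.1638.
ε = (∂Q_X/∂P_Y)(P_Y/Q_X) = -10.1638 × 13.4/2249.191 ≈ -0.061.
%ΔQ_X ≈ ε × %ΔP_Y = -0.061 × (-8%) = 0.5%.

0.5%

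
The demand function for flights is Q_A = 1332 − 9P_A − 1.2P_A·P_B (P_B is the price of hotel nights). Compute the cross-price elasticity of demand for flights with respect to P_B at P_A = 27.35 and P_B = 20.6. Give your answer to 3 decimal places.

-1.650

At P_A = 27.35 and P_B = 20.6: Q_A = 409.758.
∂Q_A/∂P_B = -1.2P_A = -1.2(27.35) = -32.8200.
ε = (∂Q_A/∂P_B)(P_B/Q_A) = -32.8200 × (20.6/409.758) ≈ -1.650.
ε < 0: complements.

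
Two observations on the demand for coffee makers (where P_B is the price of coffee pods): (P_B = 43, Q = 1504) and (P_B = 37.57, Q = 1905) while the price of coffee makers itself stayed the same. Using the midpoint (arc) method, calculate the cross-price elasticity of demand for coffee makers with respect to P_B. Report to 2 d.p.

-1.75

ΔQ_A = 1905 − 1504 = 401; ΔP_B = 37.57 − 43 = -5.43.
Midpoints: Q̄_A = 1704.5, P̄_B = 40.28.
ε = (ΔQ_A/Q̄_A)/(ΔP_B/P̄_B) = (401/1704.5)/(-5.43/40.28) ≈ -1.75.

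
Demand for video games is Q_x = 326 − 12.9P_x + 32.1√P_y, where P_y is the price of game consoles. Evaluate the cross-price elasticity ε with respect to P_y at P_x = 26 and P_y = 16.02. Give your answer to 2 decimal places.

0.54

At P_x = 26 and P_y = 16.02: Q_x = 119.080.
∂Q_x/∂P_y = 32.1/(2√P_y) = 32.1/(2√16.02) = 4.0100.
ε = (∂Q_x/∂P_y)(P_y/Q_x) = 4.0100 × (16.02/119.080) ≈ 0.54.
ε > 0: substitutes.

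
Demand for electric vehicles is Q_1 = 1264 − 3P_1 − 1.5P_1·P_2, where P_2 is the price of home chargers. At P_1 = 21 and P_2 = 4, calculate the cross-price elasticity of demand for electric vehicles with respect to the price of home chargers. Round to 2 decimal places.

-0.12

At P_1 = 21 and P_2 = 4: Q_1 = 1075.
∂Q_1/∂P_2 = -1.5P_1 = -1.5(21) = -31.5000.
ε = (∂Q_1/∂P_2)(P_2/Q_1) = -31.5000 × (4/1075) ≈ -0.12.
ε < 0: complements.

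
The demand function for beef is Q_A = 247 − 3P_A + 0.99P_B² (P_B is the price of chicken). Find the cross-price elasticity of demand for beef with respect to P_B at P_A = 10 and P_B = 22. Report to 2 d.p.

1.38

At P_A = 10 and P_B = 22: Q_A = 696.16.
∂Q_A/∂P_B = 1.98P_B = 1.98(22) = 43.5600.
ε = (∂Q_A/∂P_B)(P_B/Q_A) = 43.5600 × (22/696.16) ≈ 1.38.
ε > 0: substitutes.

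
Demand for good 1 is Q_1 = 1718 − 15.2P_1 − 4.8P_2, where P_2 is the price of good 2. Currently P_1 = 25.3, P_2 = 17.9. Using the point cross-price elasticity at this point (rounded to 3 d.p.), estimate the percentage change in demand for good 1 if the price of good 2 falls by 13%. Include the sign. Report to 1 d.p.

0.9%

At P_1 = 25.3, P_2 = 17.9: Q_1 = 1247.52.
∂Q_1/∂P_2 = -4.8.
ε = (∂Q_1/∂P_2)(P_2/Q_1) = -4.8000 × 17.9/1247.52 ≈ -0.069.
%ΔQ_1 ≈ ε × %ΔP_2 = -0.069 × (-13%) = 0.9%.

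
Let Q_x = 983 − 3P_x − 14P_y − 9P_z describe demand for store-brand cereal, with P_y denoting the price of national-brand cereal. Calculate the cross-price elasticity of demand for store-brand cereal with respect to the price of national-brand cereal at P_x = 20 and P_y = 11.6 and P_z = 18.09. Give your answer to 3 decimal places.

At P_x = 20 and P_y = 11.6 and P_z = 18.09: Q_x = 597.79.
∂Q_x/∂P_y = -14.
ε = (∂Q_x/∂P_y)(P_y/Q_x) = -14 × (11.6/597.79) ≈ -0.272.

-0.272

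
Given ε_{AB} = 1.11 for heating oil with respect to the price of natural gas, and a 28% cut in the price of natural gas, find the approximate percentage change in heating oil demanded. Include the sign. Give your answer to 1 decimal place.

-31.1%

%ΔQ ≈ ε × %ΔP of natural gas = 1.11 × (-28%) = -31.1%.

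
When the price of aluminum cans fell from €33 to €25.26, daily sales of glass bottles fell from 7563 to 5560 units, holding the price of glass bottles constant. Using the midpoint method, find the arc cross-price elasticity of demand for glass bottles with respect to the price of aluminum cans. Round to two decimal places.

1.15

ΔQ_A = 5560 − 7563 = -2003; ΔP_B = 25.26 − 33 = -7.74.
Midpoints: Q̄_A = 6561.5, P̄_B = 29.13.
ε = (ΔQ_A/Q̄_A)/(ΔP_B/P̄_B) = (-2003/6561.5)/(-7.74/29.13) ≈ 1.15.
ε > 0: glass bottles and aluminum cans are substitutes.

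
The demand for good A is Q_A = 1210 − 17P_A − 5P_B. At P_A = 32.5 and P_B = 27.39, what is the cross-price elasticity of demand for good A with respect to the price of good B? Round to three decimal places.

-0.263

At P_A = 32.5 and P_B = 27.39: Q_A = 520.55.
∂Q_A/∂P_B = -5.
ε = (∂Q_A/∂P_B)(P_B/Q_A) = -5 × (27.39/520.55) ≈ -0.263.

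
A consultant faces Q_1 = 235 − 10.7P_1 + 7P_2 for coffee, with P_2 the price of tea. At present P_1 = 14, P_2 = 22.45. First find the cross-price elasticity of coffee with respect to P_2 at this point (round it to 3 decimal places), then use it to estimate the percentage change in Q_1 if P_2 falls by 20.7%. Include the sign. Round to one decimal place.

At P_1 = 14, P_2 = 22.45: Q_1 = 242.35.
∂Q_1/∂P_2 = 7.
ε = (∂Q_1/∂P_2)(P_2/Q_1) = 7.0000 × 22.45/242.35 ≈ 0.648.
%ΔQ_1 ≈ ε × %ΔP_2 = 0.648 × (-20.7%) = -13.4%.

-13.4%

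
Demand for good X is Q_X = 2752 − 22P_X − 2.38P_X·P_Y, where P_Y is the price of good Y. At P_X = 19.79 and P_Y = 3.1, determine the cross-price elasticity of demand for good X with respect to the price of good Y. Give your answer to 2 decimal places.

-0.07

At P_X = 19.79 and P_Y = 3.1: Q_X = 2170.609.
∂Q_X/∂P_Y = -2.38P_X = -2.38(19.79) = -47.1002.
ε = (∂Q_X/∂P_Y)(P_Y/Q_X) = -47.1002 × (3.1/2170.609) ≈ -0.07.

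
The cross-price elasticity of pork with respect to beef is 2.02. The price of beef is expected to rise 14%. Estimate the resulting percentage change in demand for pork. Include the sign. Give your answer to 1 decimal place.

28.3%

%ΔQ ≈ ε × %ΔP of beef = 2.02 × (14%) = 28.3%.
Demand for pork rises by about 28.3%.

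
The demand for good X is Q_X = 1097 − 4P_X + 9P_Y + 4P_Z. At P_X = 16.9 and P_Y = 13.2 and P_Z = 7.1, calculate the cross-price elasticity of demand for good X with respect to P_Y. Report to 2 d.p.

0.10

At P_X = 16.9 and P_Y = 13.2 and P_Z = 7.1: Q_X = 1176.6.
∂Q_X/∂P_Y = 9.
ε = (∂Q_X/∂P_Y)(P_Y/Q_X) = 9 × (13.2/1176.6) ≈ 0.10.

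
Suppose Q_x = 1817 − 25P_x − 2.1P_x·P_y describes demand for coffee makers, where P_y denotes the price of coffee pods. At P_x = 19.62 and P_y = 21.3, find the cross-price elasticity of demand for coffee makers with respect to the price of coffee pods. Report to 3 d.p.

-1.955

At P_x = 19.62 and P_y = 21.3: Q_x = 448.897.
∂Q_x/∂P_y = -2.1P_x = -2.1(19.62) = -41.2020.
ε = (∂Q_x/∂P_y)(P_y/Q_x) = -41.2020 × (21.3/448.897) ≈ -1.955.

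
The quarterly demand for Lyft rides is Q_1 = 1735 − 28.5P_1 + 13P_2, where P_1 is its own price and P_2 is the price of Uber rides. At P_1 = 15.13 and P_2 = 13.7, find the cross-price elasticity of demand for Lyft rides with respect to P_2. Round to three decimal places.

0.120

At P_1 = 15.13 and P_2 = 13.7: Q_1 = 1481.895.
∂Q_1/∂P_2 = 13.
ε = (∂Q_1/∂P_2)(P_2/Q_1) = 13 × (13.7/1481.895) ≈ 0.120.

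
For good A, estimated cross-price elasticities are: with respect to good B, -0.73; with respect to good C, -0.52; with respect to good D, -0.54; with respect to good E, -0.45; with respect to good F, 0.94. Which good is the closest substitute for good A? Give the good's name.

good F

Substitutes have ε > 0. Among the positive values, 0.94 (good F) is largest.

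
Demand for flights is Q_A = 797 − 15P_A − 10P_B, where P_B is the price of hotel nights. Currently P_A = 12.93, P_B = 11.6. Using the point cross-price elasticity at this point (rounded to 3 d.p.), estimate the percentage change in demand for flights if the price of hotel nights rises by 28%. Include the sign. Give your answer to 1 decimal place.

At P_A = 12.93, P_B = 11.6: Q_A = 487.05.
∂Q_A/∂P_B = -10.
ε = (∂Q_A/∂P_B)(P_B/Q_A) = -10.0000 × 11.6/487.05 ≈ -0.238.
%ΔQ_A ≈ ε × %ΔP_B = -0.238 × (28%) = -6.7%.

-6.7%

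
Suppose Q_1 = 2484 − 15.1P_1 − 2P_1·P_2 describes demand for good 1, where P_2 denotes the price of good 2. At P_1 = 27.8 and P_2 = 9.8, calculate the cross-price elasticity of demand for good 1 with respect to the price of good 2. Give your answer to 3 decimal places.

At P_1 = 27.8 and P_2 = 9.8: Q_1 = 1519.34.
∂Q_1/∂P_2 = -2P_1 = -2(27.8) = -55.6000.
ε = (∂Q_1/∂P_2)(P_2/Q_1) = -55.6000 × (9.8/1519.34) ≈ -0.359.
ε < 0: complements.

-0.359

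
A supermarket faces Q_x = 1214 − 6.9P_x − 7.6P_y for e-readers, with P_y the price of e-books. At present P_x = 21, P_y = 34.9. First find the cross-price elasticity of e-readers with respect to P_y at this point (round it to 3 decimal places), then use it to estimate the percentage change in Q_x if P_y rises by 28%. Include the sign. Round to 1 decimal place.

At P_x = 21, P_y = 34.9: Q_x = 803.86.
∂Q_x/∂P_y = -7.6.
ε = (∂Q_x/∂P_y)(P_y/Q_x) = -7.6000 × 34.9/803.86 ≈ -0.330.
%ΔQ_x ≈ ε × %ΔP_y = -0.330 × (28%) = -9.2%.

-9.2%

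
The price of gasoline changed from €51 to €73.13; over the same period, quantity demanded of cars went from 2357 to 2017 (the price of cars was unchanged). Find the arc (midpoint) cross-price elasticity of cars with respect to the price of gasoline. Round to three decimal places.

-0.436

ΔQ_A = 2017 − 2357 = -340; ΔP_B = 73.13 − 51 = 22.13.
Midpoints: Q̄_A = 2187.0, P̄_B = 62.06.
ε = (ΔQ_A/Q̄_A)/(ΔP_B/P̄_B) = (-340/2187.0)/(22.13/62.06) ≈ -0.436.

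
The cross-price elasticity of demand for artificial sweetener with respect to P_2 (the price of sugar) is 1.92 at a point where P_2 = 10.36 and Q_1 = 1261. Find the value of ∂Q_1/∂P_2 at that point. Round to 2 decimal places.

ε = (∂Q_1/∂P_2)·(P_2/Q_1) ⇒ ∂Q_1/∂P_2 = ε·Q_1/P_2 = 1.92 × 1261/10.36 ≈ 233.70.

233.70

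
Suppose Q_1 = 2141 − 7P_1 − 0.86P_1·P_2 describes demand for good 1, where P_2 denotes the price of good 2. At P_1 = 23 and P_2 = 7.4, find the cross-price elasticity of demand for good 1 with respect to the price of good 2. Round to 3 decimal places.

At P_1 = 23 and P_2 = 7.4: Q_1 = 1833.628.
∂Q_1/∂P_2 = -0.86P_1 = -0.86(23) = -19.7800.
ε = (∂Q_1/∂P_2)(P_2/Q_1) = -19.7800 × (7.4/1833.628) ≈ -0.080.

-0.080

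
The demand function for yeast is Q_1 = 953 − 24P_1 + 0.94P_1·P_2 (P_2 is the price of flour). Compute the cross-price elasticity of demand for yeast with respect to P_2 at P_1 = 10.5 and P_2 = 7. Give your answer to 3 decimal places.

At P_1 = 10.5 and P_2 = 7: Q_1 = 770.09.
∂Q_1/∂P_2 = 0.94P_1 = 0.94(10.5) = 9.8700.
ε = (∂Q_1/∂P_2)(P_2/Q_1) = 9.8700 × (7/770.09) ≈ 0.090.

0.090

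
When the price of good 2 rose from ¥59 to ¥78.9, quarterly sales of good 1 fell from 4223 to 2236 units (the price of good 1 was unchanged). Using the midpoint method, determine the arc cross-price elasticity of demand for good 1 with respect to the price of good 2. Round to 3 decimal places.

ΔQ_1 = 2236 − 4223 = -1987; ΔP_2 = 78.9 − 59 = 19.9.
Midpoints: Q̄_1 = 3229.5, P̄_2 = 68.95.
ε = (ΔQ_1/Q̄_1)/(ΔP_2/P̄_2) = (-1987/3229.5)/(19.9/68.95) ≈ -2.132.
ε < 0: good 1 and good 2 are complements.

-2.132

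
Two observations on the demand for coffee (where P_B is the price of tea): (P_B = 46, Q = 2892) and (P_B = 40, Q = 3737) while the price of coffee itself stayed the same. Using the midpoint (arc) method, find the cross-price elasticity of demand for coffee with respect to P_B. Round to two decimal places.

-1.83

ΔQ_A = 3737 − 2892 = 845; ΔP_B = 40 − 46 = -6.
Midpoints: Q̄_A = 3314.5, P̄_B = 43.00.
ε = (ΔQ_A/Q̄_A)/(ΔP_B/P̄_B) = (845/3314.5)/(-6/43.00) ≈ -1.83.
ε < 0: coffee and tea are complements.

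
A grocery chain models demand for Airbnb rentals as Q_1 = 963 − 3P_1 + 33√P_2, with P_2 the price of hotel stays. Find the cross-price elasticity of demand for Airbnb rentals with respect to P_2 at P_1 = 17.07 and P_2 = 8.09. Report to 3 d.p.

At P_1 = 17.07 and P_2 = 8.09: Q_1 = 1005.652.
∂Q_1/∂P_2 = 33/(2√P_2) = 33/(2√8.09) = 5.8011.
ε = (∂Q_1/∂P_2)(P_2/Q_1) = 5.8011 × (8.09/1005.652) ≈ 0.047.

0.047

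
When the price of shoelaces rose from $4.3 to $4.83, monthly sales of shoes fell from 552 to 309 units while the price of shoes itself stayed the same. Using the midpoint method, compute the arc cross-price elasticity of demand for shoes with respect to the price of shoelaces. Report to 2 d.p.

ΔQ_A = 309 − 552 = -243; ΔP_B = 4.83 − 4.3 = 0.53.
Midpoints: Q̄_A = 430.5, P̄_B = 4.56.
ε = (ΔQ_A/Q̄_A)/(ΔP_B/P̄_B) = (-243/430.5)/(0.53/4.56) ≈ -4.86.
ε < 0: shoes and shoelaces are complements.

-4.86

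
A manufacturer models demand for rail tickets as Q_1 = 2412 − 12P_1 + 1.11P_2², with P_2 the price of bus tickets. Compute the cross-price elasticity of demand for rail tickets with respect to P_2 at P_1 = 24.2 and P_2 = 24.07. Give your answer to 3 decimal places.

0.465

At P_1 = 24.2 and P_2 = 24.07: Q_1 = 2764.695.
∂Q_1/∂P_2 = 2.22P_2 = 2.22(24.07) = 53.4354.
ε = (∂Q_1/∂P_2)(P_2/Q_1) = 53.4354 × (24.07/2764.695) ≈ 0.465.
ε > 0: substitutes.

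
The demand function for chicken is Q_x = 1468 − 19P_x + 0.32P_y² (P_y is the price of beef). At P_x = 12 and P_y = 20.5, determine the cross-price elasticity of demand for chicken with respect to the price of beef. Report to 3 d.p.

At P_x = 12 and P_y = 20.5: Q_x = 1374.48.
∂Q_x/∂P_y = 0.64P_y = 0.64(20.5) = 13.1200.
ε = (∂Q_x/∂P_y)(P_y/Q_x) = 13.1200 × (20.5/1374.48) ≈ 0.196.
ε > 0: substitutes.

0.196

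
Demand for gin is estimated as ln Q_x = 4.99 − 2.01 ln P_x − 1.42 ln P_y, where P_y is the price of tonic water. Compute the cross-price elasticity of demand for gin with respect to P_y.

In a log-linear (constant-elasticity) demand function, the coefficient on ln P_y is the cross-price elasticity.
ε = -1.42. Negative, so gin and tonic water are complements.

-1.42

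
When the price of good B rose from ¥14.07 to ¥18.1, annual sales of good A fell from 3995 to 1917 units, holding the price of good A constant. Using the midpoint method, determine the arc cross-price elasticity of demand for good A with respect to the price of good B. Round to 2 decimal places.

-2.81

ΔQ_A = 1917 − 3995 = -2078; ΔP_B = 18.1 − 14.07 = 4.03.
Midpoints: Q̄_A = 2956.0, P̄_B = 16.09.
ε = (ΔQ_A/Q̄_A)/(ΔP_B/P̄_B) = (-2078/2956.0)/(4.03/16.09) ≈ -2.81.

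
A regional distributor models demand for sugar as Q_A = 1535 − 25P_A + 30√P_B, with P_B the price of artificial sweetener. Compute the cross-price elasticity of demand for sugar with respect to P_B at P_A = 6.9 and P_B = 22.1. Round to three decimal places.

At P_A = 6.9 and P_B = 22.1: Q_A = 1503.532.
∂Q_A/∂P_B = 30/(2√P_B) = 30/(2√22.1) = 3.1908.
ε = (∂Q_A/∂P_B)(P_B/Q_A) = 3.1908 × (22.1/1503.532) ≈ 0.047.
ε > 0: substitutes.

0.047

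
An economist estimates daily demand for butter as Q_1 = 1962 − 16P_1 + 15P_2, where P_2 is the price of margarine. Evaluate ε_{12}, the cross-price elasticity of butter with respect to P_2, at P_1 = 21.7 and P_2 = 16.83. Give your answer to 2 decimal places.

0.14

At P_1 = 21.7 and P_2 = 16.83: Q_1 = 1867.25.
∂Q_1/∂P_2 = 15.
ε = (∂Q_1/∂P_2)(P_2/Q_1) = 15 × (16.83/1867.25) ≈ 0.14.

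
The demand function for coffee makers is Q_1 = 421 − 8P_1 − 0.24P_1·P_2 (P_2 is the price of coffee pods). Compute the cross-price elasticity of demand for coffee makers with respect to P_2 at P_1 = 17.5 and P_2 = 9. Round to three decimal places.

At P_1 = 17.5 and P_2 = 9: Q_1 = 243.2.
∂Q_1/∂P_2 = -0.24P_1 = -0.24(17.5) = -4.2000.
ε = (∂Q_1/∂P_2)(P_2/Q_1) = -4.2000 × (9/243.2) ≈ -0.155.

-0.155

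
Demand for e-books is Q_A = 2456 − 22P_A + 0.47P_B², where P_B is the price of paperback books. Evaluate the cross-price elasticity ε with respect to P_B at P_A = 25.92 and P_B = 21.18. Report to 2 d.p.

At P_A = 25.92 and P_B = 21.18: Q_A = 2096.598.
∂Q_A/∂P_B = 0.94P_B = 0.94(21.18) = 19.9092.
ε = (∂Q_A/∂P_B)(P_B/Q_A) = 19.9092 × (21.18/2096.598) ≈ 0.20.
ε > 0: substitutes.

0.20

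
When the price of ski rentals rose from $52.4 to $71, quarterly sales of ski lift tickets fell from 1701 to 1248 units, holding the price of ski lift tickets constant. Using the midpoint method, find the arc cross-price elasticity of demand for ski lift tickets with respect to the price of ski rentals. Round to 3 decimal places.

-1.019

ΔQ_A = 1248 − 1701 = -453; ΔP_B = 71 − 52.4 = 18.6.
Midpoints: Q̄_A = 1474.5, P̄_B = 61.70.
ε = (ΔQ_A/Q̄_A)/(ΔP_B/P̄_B) = (-453/1474.5)/(18.6/61.70) ≈ -1.019.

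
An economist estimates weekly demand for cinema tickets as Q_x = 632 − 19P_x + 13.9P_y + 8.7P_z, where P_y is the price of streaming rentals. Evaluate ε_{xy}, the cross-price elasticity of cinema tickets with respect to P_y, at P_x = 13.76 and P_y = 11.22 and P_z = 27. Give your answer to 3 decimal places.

0.205

At P_x = 13.76 and P_y = 11.22 and P_z = 27: Q_x = 761.418.
∂Q_x/∂P_y = 13.9.
ε = (∂Q_x/∂P_y)(P_y/Q_x) = 13.9 × (11.22/761.418) ≈ 0.205.
Since ε > 0, cinema tickets and streaming rentals are substitutes.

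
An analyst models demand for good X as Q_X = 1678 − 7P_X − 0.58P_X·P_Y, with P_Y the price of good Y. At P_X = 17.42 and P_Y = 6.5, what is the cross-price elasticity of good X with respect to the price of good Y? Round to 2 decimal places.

At P_X = 17.42 and P_Y = 6.5: Q_X = 1490.387.
∂Q_X/∂P_Y = -0.58P_X = -0.58(17.42) = -10.1036.
ε = (∂Q_X/∂P_Y)(P_Y/Q_X) = -10.1036 × (6.5/1490.387) ≈ -0.04.
ε < 0: complements.

-0.04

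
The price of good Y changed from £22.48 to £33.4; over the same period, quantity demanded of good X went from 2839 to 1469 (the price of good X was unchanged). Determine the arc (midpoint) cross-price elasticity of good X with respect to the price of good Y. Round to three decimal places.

-1.627

ΔQ_X = 1469 − 2839 = -1370; ΔP_Y = 33.4 − 22.48 = 10.92.
Midpoints: Q̄_X = 2154.0, P̄_Y = 27.94.
ε = (ΔQ_X/Q̄_X)/(ΔP_Y/P̄_Y) = (-1370/2154.0)/(10.92/27.94) ≈ -1.627.
ε < 0: good X and good Y are complements.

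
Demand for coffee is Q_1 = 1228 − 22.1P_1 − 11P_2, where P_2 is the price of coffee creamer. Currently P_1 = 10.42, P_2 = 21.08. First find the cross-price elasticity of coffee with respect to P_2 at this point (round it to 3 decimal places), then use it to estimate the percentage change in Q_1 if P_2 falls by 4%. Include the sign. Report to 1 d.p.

1.2%

At P_1 = 10.42, P_2 = 21.08: Q_1 = 765.838.
∂Q_1/∂P_2 = -11.
ε = (∂Q_1/∂P_2)(P_2/Q_1) = -11.0000 × 21.08/765.838 ≈ -0.303.
%ΔQ_1 ≈ ε × %ΔP_2 = -0.303 × (-4%) = 1.2%.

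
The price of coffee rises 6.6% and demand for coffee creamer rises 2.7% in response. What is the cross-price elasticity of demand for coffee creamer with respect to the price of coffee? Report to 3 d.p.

0.409

ε = (%ΔQ of coffee creamer) / (%ΔP of coffee) = (2.7%) / (6.6%) ≈ 0.409.
Positive cross-price elasticity: substitutes.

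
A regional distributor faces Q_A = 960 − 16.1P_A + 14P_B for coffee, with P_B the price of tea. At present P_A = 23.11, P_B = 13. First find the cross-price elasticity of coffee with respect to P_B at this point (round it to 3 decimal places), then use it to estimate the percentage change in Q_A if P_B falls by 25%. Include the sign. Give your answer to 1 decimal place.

At P_A = 23.11, P_B = 13: Q_A = 769.929.
∂Q_A/∂P_B = 14.
ε = (∂Q_A/∂P_B)(P_B/Q_A) = 14.0000 × 13/769.929 ≈ 0.236.
%ΔQ_A ≈ ε × %ΔP_B = 0.236 × (-25%) = -5.9%.

-5.9%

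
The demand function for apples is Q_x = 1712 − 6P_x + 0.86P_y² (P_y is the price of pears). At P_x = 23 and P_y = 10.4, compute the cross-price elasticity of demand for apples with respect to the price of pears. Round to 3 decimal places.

0.112

At P_x = 23 and P_y = 10.4: Q_x = 1667.018.
∂Q_x/∂P_y = 1.72P_y = 1.72(10.4) = 17.8880.
ε = (∂Q_x/∂P_y)(P_y/Q_x) = 17.8880 × (10.4/1667.018) ≈ 0.112.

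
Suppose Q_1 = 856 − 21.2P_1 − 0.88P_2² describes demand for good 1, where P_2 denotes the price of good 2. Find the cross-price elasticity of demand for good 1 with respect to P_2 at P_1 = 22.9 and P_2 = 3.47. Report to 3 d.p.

-0.059

At P_1 = 22.9 and P_2 = 3.47: Q_1 = 359.924.
∂Q_1/∂P_2 = -1.76P_2 = -1.76(3.47) = -6.1072.
ε = (∂Q_1/∂P_2)(P_2/Q_1) = -6.1072 × (3.47/359.924) ≈ -0.059.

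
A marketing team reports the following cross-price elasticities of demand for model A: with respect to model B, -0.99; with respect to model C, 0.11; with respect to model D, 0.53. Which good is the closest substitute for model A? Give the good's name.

Substitutes have ε > 0. Among the positive values, 0.53 (model D) is largest.

model D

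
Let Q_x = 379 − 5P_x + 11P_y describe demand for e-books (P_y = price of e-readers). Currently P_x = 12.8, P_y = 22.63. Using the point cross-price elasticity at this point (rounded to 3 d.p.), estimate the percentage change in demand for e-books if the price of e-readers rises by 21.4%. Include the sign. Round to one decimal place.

At P_x = 12.8, P_y = 22.63: Q_x = 563.93.
∂Q_x/∂P_y = 11.
ε = (∂Q_x/∂P_y)(P_y/Q_x) = 11.0000 × 22.63/563.93 ≈ 0.441.
%ΔQ_x ≈ ε × %ΔP_y = 0.441 × (21.4%) = 9.4%.

9.4%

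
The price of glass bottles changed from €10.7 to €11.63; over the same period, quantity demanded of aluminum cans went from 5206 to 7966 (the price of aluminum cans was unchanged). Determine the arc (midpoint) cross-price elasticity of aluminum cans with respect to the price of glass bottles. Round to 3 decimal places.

ΔQ_A = 7966 − 5206 = 2760; ΔP_B = 11.63 − 10.7 = 0.93.
Midpoints: Q̄_A = 6586.0, P̄_B = 11.16.
ε = (ΔQ_A/Q̄_A)/(ΔP_B/P̄_B) = (2760/6586.0)/(0.93/11.16) ≈ 5.031.

5.031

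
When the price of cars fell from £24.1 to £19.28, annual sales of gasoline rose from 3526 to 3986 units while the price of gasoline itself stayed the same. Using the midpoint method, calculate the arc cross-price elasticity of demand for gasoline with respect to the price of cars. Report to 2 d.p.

ΔQ_A = 3986 − 3526 = 460; ΔP_B = 19.28 − 24.1 = -4.82.
Midpoints: Q̄_A = 3756.0, P̄_B = 21.69.
ε = (ΔQ_A/Q̄_A)/(ΔP_B/P̄_B) = (460/3756.0)/(-4.82/21.69) ≈ -0.55.

-0.55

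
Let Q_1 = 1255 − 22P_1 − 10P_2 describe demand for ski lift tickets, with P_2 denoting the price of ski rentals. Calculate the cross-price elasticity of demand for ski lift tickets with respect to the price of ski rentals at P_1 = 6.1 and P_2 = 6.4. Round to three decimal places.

-0.061

At P_1 = 6.1 and P_2 = 6.4: Q_1 = 1056.8.
∂Q_1/∂P_2 = -10.
ε = (∂Q_1/∂P_2)(P_2/Q_1) = -10 × (6.4/1056.8) ≈ -0.061.
Since ε < 0, ski lift tickets and ski rentals are complements.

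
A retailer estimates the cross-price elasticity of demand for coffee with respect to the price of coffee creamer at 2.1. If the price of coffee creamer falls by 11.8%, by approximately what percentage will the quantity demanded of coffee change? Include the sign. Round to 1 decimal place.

-24.8%

%ΔQ ≈ ε × %ΔP of coffee creamer = 2.1 × (-11.8%) = -24.8%.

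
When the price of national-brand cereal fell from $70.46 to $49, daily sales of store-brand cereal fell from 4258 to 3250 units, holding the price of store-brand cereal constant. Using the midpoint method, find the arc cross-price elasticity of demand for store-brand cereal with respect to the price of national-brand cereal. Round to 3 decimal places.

ΔQ_A = 3250 − 4258 = -1008; ΔP_B = 49 − 70.46 = -21.46.
Midpoints: Q̄_A = 3754.0, P̄_B = 59.73.
ε = (ΔQ_A/Q̄_A)/(ΔP_B/P̄_B) = (-1008/3754.0)/(-21.46/59.73) ≈ 0.747.

0.747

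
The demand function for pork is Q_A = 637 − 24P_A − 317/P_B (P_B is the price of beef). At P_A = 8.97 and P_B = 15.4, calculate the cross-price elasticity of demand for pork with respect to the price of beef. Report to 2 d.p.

0.05

At P_A = 8.97 and P_B = 15.4: Q_A = 401.136.
∂Q_A/∂P_B = 317/P_B² = 1.3367.
ε = (∂Q_A/∂P_B)(P_B/Q_A) = 1.3367 × (15.4/401.136) ≈ 0.05.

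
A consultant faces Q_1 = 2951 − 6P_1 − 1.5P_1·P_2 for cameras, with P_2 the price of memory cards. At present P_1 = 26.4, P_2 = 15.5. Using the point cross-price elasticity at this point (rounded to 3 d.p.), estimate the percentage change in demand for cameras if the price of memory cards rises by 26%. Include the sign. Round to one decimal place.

-7.3%

At P_1 = 26.4, P_2 = 15.5: Q_1 = 2178.8.
∂Q_1/∂P_2 = -1.5P_1 = -39.6000.
ε = (∂Q_1/∂P_2)(P_2/Q_1) = -39.6000 × 15.5/2178.8 ≈ -0.282.
%ΔQ_1 ≈ ε × %ΔP_2 = -0.282 × (26%) = -7.3%.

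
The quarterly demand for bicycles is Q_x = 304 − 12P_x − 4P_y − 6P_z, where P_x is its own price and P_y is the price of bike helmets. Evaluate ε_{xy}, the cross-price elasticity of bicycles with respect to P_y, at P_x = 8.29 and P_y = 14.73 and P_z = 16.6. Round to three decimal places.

-1.281

At P_x = 8.29 and P_y = 14.73 and P_z = 16.6: Q_x = 46.
∂Q_x/∂P_y = -4.
ε = (∂Q_x/∂P_y)(P_y/Q_x) = -4 × (14.73/46) ≈ -1.281.
Since ε < 0, bicycles and bike helmets are complements.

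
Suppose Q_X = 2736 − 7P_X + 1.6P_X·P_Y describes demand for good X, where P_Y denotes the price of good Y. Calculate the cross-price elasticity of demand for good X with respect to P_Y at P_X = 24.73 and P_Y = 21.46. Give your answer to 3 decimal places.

0.249

At P_X = 24.73 and P_Y = 21.46: Q_X = 3412.019.
∂Q_X/∂P_Y = 1.6P_X = 1.6(24.73) = 39.5680.
ε = (∂Q_X/∂P_Y)(P_Y/Q_X) = 39.5680 × (21.46/3412.019) ≈ 0.249.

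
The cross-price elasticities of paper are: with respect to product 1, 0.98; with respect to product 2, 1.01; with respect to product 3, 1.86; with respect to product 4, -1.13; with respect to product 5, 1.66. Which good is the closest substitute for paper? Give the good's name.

Substitutes have ε > 0. Among the positive values, 1.86 (product 3) is largest.

product 3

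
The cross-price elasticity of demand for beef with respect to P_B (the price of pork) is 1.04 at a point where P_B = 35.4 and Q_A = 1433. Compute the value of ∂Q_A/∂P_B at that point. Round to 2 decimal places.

42.10

ε = (∂Q_A/∂P_B)·(P_B/Q_A) ⇒ ∂Q_A/∂P_B = ε·Q_A/P_B = 1.04 × 1433/35.4 ≈ 42.10.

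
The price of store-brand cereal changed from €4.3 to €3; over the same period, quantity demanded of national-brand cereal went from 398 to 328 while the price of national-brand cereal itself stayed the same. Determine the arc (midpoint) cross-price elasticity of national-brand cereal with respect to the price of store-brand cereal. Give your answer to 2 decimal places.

ΔQ_A = 328 − 398 = -70; ΔP_B = 3 − 4.3 = -1.3.
Midpoints: Q̄_A = 363.0, P̄_B = 3.65.
ε = (ΔQ_A/Q̄_A)/(ΔP_B/P̄_B) = (-70/363.0)/(-1.3/3.65) ≈ 0.54.
ε > 0: national-brand cereal and store-brand cereal are substitutes.

0.54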